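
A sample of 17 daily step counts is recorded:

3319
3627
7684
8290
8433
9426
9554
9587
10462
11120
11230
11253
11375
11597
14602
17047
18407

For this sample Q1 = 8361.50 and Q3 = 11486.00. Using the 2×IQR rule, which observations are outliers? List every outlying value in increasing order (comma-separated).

18407

IQR = Q3 − Q1 = 11486.00 − 8361.50 = 3124.50.
Lower fence = Q1 − 2·IQR = 8361.50 − 6249.00 = 2112.50.
Upper fence = Q3 + 2·IQR = 11486.00 + 6249.00 = 17735.00.
18407 > 17735.00 → outlier.
All remaining values lie within [2112.50, 17735.00].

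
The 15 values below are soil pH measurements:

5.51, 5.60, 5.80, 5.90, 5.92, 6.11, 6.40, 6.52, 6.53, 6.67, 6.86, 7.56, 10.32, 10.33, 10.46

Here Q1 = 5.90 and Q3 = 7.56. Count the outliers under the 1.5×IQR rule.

3

IQR = 1.66; fences at 5.90 − 2.49 = 3.41 and 7.56 + 2.49 = 10.05.
Outside the cutoffs: 10.32, 10.33, 10.46.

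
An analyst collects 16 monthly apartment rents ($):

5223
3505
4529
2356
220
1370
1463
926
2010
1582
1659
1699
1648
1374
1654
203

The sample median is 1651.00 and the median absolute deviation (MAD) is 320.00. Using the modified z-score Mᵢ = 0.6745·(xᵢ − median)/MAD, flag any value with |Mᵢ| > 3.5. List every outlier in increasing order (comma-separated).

|Mᵢ| > 3.5 ⇔ |xᵢ − 1651.00| > 3.5·320.00/0.6745 = 1660.49.
So outliers lie outside [-9.49, 3311.49].
3505: M = 3.91 → outlier.
4529: M = 6.07 → outlier.
5223: M = 7.53 → outlier.

3505, 4529, 5223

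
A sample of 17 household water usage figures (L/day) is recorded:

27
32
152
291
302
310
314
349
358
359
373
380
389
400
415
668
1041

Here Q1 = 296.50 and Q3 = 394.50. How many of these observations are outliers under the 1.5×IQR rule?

IQR = 98.00; fences at 296.50 − 147.00 = 149.50 and 394.50 + 147.00 = 541.50.
Outside the cutoffs: 27, 32, 668, 1041.

4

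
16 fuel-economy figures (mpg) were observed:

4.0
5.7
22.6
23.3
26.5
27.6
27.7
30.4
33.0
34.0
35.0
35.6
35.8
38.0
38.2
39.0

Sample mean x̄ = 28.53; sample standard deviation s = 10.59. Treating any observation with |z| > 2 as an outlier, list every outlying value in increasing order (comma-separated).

Cutoffs at x̄ ± 2s: 28.53 ± 2·10.59 = [7.35, 49.71].
4.0: z = -2.32, |z| > 2 → outlier.
5.7: z = -2.16, |z| > 2 → outlier.
Every other value lies within [7.35, 49.71].

4.0, 5.7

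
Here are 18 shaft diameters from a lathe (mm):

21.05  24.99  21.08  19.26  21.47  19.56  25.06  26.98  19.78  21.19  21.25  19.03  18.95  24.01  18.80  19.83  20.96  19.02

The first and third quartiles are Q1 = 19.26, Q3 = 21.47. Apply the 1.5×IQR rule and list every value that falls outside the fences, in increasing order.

24.99, 25.06, 26.98

IQR = Q3 − Q1 = 21.47 − 19.26 = 2.21.
Lower fence = Q1 − 1.5·IQR = 19.26 − 3.315 = 15.945.
Upper fence = Q3 + 1.5·IQR = 21.47 + 3.315 = 24.785.
24.99 > 24.785 → outlier.
25.06 > 24.785 → outlier.
26.98 > 24.785 → outlier.
All remaining values lie within [15.945, 24.785].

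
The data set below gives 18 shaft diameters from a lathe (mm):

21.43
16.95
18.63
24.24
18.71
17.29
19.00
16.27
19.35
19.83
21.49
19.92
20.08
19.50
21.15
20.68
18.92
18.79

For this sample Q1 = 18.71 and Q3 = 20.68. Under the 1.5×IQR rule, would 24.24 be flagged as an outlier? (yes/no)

IQR = Q3 − Q1 = 20.68 − 18.71 = 1.97.
Lower fence = Q1 − 1.5·IQR = 18.71 − 2.955 = 15.755.
Upper fence = Q3 + 1.5·IQR = 20.68 + 2.955 = 23.635.
24.24 lies above the upper fence.

yes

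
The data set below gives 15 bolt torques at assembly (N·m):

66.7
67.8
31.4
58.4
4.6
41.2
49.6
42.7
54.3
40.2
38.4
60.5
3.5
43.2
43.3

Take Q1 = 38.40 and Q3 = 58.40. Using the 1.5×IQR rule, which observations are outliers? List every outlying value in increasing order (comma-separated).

3.5, 4.6

IQR = Q3 − Q1 = 58.40 − 38.40 = 20.00.
Lower fence = Q1 − 1.5·IQR = 38.40 − 30.00 = 8.40.
Upper fence = Q3 + 1.5·IQR = 58.40 + 30.00 = 88.40.
3.5 < 8.40 → outlier.
4.6 < 8.40 → outlier.
All remaining values lie within [8.40, 88.40].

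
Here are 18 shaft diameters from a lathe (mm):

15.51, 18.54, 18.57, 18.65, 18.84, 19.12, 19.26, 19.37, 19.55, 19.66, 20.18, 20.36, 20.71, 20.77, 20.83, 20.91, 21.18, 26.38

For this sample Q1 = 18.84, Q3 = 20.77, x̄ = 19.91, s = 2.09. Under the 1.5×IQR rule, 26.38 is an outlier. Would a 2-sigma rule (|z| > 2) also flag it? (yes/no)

z = (26.38 − 19.91) / 2.09 = 3.10.
|z| = 3.10 > 2.

yes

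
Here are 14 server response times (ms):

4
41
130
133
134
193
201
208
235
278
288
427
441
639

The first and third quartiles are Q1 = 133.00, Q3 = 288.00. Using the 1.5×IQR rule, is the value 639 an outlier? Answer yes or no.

IQR = Q3 − Q1 = 288.00 − 133.00 = 155.00.
Lower fence = Q1 − 1.5·IQR = 133.00 − 232.50 = -99.50.
Upper fence = Q3 + 1.5·IQR = 288.00 + 232.50 = 520.50.
639 lies above the upper fence.

yes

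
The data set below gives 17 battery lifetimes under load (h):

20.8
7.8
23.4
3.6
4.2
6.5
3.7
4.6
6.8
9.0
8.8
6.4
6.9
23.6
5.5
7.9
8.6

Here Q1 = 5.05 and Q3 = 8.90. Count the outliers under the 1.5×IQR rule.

3

IQR = 3.85; fences at 5.05 − 5.775 = -0.725 and 8.90 + 5.775 = 14.675.
Outside the cutoffs: 20.8, 23.4, 23.6.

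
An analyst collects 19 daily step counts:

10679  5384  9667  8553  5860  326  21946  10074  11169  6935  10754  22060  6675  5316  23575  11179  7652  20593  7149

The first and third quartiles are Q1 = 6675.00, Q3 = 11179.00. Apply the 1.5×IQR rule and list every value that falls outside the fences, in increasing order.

20593, 21946, 22060, 23575

IQR = Q3 − Q1 = 11179.00 − 6675.00 = 4504.00.
Lower fence = Q1 − 1.5·IQR = 6675.00 − 6756.00 = -81.00.
Upper fence = Q3 + 1.5·IQR = 11179.00 + 6756.00 = 17935.00.
20593 > 17935.00 → outlier.
21946 > 17935.00 → outlier.
22060 > 17935.00 → outlier.
23575 > 17935.00 → outlier.
All remaining values lie within [-81.00, 17935.00].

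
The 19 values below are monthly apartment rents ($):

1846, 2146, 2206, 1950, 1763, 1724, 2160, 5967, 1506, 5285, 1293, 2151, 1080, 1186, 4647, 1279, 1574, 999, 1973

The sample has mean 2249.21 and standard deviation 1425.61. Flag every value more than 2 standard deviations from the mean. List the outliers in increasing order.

5285, 5967

Cutoffs at x̄ ± 2s: 2249.21 ± 2·1425.61 = [-602.01, 5100.43].
5285: z = 2.13, |z| > 2 → outlier.
5967: z = 2.61, |z| > 2 → outlier.
Every other value lies within [-602.01, 5100.43].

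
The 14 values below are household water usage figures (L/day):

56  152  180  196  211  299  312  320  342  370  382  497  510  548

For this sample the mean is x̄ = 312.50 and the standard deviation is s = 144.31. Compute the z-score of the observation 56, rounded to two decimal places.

z = (56 − 312.50) / 144.31 = -1.78.

-1.78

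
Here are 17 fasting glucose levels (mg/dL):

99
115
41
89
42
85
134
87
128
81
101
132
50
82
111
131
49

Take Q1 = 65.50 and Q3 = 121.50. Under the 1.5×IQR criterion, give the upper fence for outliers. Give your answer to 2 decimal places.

205.50

IQR = Q3 − Q1 = 121.50 − 65.50 = 56.00.
Lower fence = Q1 − 1.5·IQR = 65.50 − 84.00 = -18.50.
Upper fence = Q3 + 1.5·IQR = 121.50 + 84.00 = 205.50.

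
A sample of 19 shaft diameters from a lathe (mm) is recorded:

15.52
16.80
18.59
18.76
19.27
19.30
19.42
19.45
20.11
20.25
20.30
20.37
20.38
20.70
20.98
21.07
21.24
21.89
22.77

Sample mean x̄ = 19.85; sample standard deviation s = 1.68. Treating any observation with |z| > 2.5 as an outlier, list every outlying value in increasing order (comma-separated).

Cutoffs at x̄ ± 2.5s: 19.85 ± 2.5·1.68 = [15.65, 24.05].
15.52: z = -2.58, |z| > 2.5 → outlier.
Every other value lies within [15.65, 24.05].

15.52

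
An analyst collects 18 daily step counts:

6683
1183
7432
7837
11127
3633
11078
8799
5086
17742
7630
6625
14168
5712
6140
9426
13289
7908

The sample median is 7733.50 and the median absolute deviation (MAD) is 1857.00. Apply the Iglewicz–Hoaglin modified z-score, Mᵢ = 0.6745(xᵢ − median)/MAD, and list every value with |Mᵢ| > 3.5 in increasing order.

|Mᵢ| > 3.5 ⇔ |xᵢ − 7733.50| > 3.5·1857.00/0.6745 = 9636.03.
So outliers lie outside [-1902.53, 17369.53].
17742: M = 3.64 → outlier.

17742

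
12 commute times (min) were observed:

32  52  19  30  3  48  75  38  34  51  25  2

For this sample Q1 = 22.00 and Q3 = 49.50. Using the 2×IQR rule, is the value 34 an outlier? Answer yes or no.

IQR = Q3 − Q1 = 49.50 − 22.00 = 27.50.
Lower fence = Q1 − 2·IQR = 22.00 − 55.00 = -33.00.
Upper fence = Q3 + 2·IQR = 49.50 + 55.00 = 104.50.
34 lies within [-33.00, 104.50].

no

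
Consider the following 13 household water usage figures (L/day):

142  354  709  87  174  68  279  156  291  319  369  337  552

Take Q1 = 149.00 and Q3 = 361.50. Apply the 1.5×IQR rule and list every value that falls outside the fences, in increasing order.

IQR = Q3 − Q1 = 361.50 − 149.00 = 212.50.
Lower fence = Q1 − 1.5·IQR = 149.00 − 318.75 = -169.75.
Upper fence = Q3 + 1.5·IQR = 361.50 + 318.75 = 680.25.
709 > 680.25 → outlier.
All remaining values lie within [-169.75, 680.25].

709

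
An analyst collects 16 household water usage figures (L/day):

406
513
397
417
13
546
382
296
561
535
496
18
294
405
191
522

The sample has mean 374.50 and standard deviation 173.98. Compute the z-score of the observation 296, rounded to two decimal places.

z = (296 − 374.50) / 173.98 = -0.45.

-0.45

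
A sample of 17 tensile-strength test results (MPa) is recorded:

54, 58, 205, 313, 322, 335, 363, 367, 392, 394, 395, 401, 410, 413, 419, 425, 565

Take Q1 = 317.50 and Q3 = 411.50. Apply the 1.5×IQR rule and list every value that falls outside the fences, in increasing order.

IQR = Q3 − Q1 = 411.50 − 317.50 = 94.00.
Lower fence = Q1 − 1.5·IQR = 317.50 − 141.00 = 176.50.
Upper fence = Q3 + 1.5·IQR = 411.50 + 141.00 = 552.50.
54 < 176.50 → outlier.
58 < 176.50 → outlier.
565 > 552.50 → outlier.
All remaining values lie within [176.50, 552.50].

54, 58, 565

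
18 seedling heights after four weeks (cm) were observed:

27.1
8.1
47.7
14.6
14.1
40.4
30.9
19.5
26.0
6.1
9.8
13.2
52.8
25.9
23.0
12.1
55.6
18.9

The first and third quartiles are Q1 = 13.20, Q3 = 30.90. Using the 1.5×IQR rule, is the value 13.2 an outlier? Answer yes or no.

no

IQR = Q3 − Q1 = 30.90 − 13.20 = 17.70.
Lower fence = Q1 − 1.5·IQR = 13.20 − 26.55 = -13.35.
Upper fence = Q3 + 1.5·IQR = 30.90 + 26.55 = 57.45.
13.2 lies within [-13.35, 57.45].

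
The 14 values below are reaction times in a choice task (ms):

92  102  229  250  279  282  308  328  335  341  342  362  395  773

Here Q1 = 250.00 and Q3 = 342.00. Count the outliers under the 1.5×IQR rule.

IQR = 92.00; fences at 250.00 − 138.00 = 112.00 and 342.00 + 138.00 = 480.00.
Outside the cutoffs: 92, 102, 773.

3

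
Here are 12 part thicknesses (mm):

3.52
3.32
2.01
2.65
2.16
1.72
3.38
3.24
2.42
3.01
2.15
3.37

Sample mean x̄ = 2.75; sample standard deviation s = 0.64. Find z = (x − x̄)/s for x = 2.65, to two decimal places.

z = (2.65 − 2.75) / 0.64 = -0.16.

-0.16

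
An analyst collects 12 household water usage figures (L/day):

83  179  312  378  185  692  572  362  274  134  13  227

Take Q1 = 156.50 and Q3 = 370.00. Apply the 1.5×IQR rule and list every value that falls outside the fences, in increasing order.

692

IQR = Q3 − Q1 = 370.00 − 156.50 = 213.50.
Lower fence = Q1 − 1.5·IQR = 156.50 − 320.25 = -163.75.
Upper fence = Q3 + 1.5·IQR = 370.00 + 320.25 = 690.25.
692 > 690.25 → outlier.
All remaining values lie within [-163.75, 690.25].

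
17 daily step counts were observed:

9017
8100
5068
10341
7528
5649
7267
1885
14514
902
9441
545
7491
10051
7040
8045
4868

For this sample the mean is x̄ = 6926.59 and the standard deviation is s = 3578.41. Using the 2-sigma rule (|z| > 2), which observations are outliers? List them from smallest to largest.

Cutoffs at x̄ ± 2s: 6926.59 ± 2·3578.41 = [-230.23, 14083.41].
14514: z = 2.12, |z| > 2 → outlier.
Every other value lies within [-230.23, 14083.41].

14514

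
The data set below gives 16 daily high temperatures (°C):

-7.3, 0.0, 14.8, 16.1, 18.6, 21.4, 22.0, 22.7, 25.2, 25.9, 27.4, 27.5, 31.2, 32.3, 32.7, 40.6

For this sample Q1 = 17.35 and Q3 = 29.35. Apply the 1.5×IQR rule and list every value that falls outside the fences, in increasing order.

-7.3

IQR = Q3 − Q1 = 29.35 − 17.35 = 12.00.
Lower fence = Q1 − 1.5·IQR = 17.35 − 18.00 = -0.65.
Upper fence = Q3 + 1.5·IQR = 29.35 + 18.00 = 47.35.
-7.3 < -0.65 → outlier.
All remaining values lie within [-0.65, 47.35].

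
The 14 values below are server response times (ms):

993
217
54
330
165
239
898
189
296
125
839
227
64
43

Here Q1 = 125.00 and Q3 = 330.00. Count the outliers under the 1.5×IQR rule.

IQR = 205.00; fences at 125.00 − 307.50 = -182.50 and 330.00 + 307.50 = 637.50.
Outside the cutoffs: 839, 898, 993.

3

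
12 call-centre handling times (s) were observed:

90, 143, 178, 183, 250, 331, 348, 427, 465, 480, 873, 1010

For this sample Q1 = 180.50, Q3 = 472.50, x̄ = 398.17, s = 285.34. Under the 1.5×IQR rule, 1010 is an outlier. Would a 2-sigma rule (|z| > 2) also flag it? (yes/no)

z = (1010 − 398.17) / 285.34 = 2.14.
|z| = 2.14 > 2.

yes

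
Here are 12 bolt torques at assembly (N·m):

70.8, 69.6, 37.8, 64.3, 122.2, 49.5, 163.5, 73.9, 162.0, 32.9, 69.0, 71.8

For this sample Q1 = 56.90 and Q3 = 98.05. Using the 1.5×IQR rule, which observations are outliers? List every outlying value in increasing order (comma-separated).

IQR = Q3 − Q1 = 98.05 − 56.90 = 41.15.
Lower fence = Q1 − 1.5·IQR = 56.90 − 61.725 = -4.825.
Upper fence = Q3 + 1.5·IQR = 98.05 + 61.725 = 159.775.
162.0 > 159.775 → outlier.
163.5 > 159.775 → outlier.
All remaining values lie within [-4.825, 159.775].

162.0, 163.5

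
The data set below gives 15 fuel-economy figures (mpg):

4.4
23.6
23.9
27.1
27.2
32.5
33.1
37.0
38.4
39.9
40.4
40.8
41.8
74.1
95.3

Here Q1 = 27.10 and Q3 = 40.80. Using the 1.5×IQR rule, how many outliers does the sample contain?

IQR = 13.70; fences at 27.10 − 20.55 = 6.55 and 40.80 + 20.55 = 61.35.
Outside the cutoffs: 4.4, 74.1, 95.3.

3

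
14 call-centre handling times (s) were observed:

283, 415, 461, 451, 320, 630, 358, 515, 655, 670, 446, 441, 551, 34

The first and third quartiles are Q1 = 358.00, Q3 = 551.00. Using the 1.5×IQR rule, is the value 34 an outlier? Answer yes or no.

yes

IQR = Q3 − Q1 = 551.00 − 358.00 = 193.00.
Lower fence = Q1 − 1.5·IQR = 358.00 − 289.50 = 68.50.
Upper fence = Q3 + 1.5·IQR = 551.00 + 289.50 = 840.50.
34 lies below the lower fence.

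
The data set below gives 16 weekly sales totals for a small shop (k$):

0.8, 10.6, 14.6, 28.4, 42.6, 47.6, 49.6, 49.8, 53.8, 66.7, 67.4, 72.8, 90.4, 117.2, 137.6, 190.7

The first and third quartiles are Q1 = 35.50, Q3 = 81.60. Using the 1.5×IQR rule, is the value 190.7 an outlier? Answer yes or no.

yes

IQR = Q3 − Q1 = 81.60 − 35.50 = 46.10.
Lower fence = Q1 − 1.5·IQR = 35.50 − 69.15 = -33.65.
Upper fence = Q3 + 1.5·IQR = 81.60 + 69.15 = 150.75.
190.7 lies above the upper fence.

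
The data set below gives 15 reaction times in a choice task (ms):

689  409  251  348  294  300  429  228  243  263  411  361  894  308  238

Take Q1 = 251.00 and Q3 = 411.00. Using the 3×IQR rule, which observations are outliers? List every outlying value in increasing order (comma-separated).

IQR = Q3 − Q1 = 411.00 − 251.00 = 160.00.
Lower fence = Q1 − 3·IQR = 251.00 − 480.00 = -229.00.
Upper fence = Q3 + 3·IQR = 411.00 + 480.00 = 891.00.
894 > 891.00 → outlier.
All remaining values lie within [-229.00, 891.00].

894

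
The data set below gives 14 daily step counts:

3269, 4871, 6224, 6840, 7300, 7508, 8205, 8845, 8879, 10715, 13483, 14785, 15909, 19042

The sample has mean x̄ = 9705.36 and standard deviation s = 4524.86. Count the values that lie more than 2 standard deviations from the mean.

1

Cutoffs: x̄ ± 2s = [655.64, 18755.08].
Outside the cutoffs: 19042.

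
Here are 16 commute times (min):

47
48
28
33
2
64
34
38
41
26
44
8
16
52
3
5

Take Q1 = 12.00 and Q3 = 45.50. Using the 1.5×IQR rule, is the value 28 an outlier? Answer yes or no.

IQR = Q3 − Q1 = 45.50 − 12.00 = 33.50.
Lower fence = Q1 − 1.5·IQR = 12.00 − 50.25 = -38.25.
Upper fence = Q3 + 1.5·IQR = 45.50 + 50.25 = 95.75.
28 lies within [-38.25, 95.75].

no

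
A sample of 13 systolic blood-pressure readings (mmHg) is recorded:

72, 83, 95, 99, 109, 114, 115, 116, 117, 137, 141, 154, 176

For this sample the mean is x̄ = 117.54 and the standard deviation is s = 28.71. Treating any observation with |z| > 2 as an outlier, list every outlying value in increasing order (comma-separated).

Cutoffs at x̄ ± 2s: 117.54 ± 2·28.71 = [60.12, 174.96].
176: z = 2.04, |z| > 2 → outlier.
Every other value lies within [60.12, 174.96].

176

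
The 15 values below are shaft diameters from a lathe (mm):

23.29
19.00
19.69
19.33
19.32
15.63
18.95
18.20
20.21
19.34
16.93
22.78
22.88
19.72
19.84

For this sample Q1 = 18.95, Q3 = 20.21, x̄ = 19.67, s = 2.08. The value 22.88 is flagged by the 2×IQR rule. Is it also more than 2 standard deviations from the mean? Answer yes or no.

z = (22.88 − 19.67) / 2.08 = 1.54.
|z| = 1.54 ≤ 2.

no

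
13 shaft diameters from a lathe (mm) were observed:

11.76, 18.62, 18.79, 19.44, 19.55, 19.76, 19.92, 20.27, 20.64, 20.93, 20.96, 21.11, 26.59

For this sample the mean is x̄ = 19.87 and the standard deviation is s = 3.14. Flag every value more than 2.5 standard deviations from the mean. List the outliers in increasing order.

11.76

Cutoffs at x̄ ± 2.5s: 19.87 ± 2.5·3.14 = [12.02, 27.72].
11.76: z = -2.58, |z| > 2.5 → outlier.
Every other value lies within [12.02, 27.72].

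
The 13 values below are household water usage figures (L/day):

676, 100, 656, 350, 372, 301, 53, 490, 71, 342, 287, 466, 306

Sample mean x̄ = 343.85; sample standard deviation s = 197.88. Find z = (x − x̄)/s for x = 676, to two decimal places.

1.68

z = (676 − 343.85) / 197.88 = 1.68.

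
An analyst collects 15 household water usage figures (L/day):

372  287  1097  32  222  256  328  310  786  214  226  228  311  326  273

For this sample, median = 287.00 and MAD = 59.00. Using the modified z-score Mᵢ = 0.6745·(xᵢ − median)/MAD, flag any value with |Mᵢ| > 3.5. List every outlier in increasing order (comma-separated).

|Mᵢ| > 3.5 ⇔ |xᵢ − 287.00| > 3.5·59.00/0.6745 = 306.15.
So outliers lie outside [-19.15, 593.15].
786: M = 5.70 → outlier.
1097: M = 9.26 → outlier.

786, 1097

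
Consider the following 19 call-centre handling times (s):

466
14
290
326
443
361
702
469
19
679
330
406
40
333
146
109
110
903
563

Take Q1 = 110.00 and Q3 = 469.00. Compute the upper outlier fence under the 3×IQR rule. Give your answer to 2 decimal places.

IQR = Q3 − Q1 = 469.00 − 110.00 = 359.00.
Lower fence = Q1 − 3·IQR = 110.00 − 1077.00 = -967.00.
Upper fence = Q3 + 3·IQR = 469.00 + 1077.00 = 1546.00.

1546.00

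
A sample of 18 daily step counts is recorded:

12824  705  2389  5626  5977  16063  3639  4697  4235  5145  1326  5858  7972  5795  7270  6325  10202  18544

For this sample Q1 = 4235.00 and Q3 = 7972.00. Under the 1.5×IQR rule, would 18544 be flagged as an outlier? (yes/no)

IQR = Q3 − Q1 = 7972.00 − 4235.00 = 3737.00.
Lower fence = Q1 − 1.5·IQR = 4235.00 − 5605.50 = -1370.50.
Upper fence = Q3 + 1.5·IQR = 7972.00 + 5605.50 = 13577.50.
18544 lies above the upper fence.

yes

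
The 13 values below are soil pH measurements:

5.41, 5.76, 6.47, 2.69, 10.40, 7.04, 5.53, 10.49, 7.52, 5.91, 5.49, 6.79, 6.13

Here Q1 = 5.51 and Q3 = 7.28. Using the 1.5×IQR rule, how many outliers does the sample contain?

3

IQR = 1.77; fences at 5.51 − 2.655 = 2.855 and 7.28 + 2.655 = 9.935.
Outside the cutoffs: 2.69, 10.40, 10.49.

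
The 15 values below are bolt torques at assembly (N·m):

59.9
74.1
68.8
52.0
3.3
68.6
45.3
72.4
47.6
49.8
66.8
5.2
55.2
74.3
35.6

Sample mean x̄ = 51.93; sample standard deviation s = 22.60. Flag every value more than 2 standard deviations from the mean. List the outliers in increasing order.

Cutoffs at x̄ ± 2s: 51.93 ± 2·22.60 = [6.73, 97.13].
3.3: z = -2.15, |z| > 2 → outlier.
5.2: z = -2.07, |z| > 2 → outlier.
Every other value lies within [6.73, 97.13].

3.3, 5.2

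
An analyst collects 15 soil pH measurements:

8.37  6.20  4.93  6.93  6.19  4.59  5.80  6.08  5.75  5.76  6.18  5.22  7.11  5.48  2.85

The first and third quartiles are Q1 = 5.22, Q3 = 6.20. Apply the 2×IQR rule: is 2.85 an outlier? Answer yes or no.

IQR = Q3 − Q1 = 6.20 − 5.22 = 0.98.
Lower fence = Q1 − 2·IQR = 5.22 − 1.96 = 3.26.
Upper fence = Q3 + 2·IQR = 6.20 + 1.96 = 8.16.
2.85 lies below the lower fence.

yes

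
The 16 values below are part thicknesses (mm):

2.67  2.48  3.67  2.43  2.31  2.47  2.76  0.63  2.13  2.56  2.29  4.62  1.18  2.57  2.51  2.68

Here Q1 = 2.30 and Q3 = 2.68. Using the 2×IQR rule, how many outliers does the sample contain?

4

IQR = 0.38; fences at 2.30 − 0.76 = 1.54 and 2.68 + 0.76 = 3.44.
Outside the cutoffs: 0.63, 1.18, 3.67, 4.62.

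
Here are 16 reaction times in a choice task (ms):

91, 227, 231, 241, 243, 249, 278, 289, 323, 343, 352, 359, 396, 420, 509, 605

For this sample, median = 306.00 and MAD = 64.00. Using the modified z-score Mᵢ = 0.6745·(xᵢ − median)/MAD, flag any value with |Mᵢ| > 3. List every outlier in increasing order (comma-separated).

605

|Mᵢ| > 3 ⇔ |xᵢ − 306.00| > 3·64.00/0.6745 = 284.66.
So outliers lie outside [21.34, 590.66].
605: M = 3.15 → outlier.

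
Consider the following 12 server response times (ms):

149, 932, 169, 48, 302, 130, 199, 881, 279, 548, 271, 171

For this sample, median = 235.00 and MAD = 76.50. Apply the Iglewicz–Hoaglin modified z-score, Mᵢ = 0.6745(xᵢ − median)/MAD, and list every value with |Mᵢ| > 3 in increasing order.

|Mᵢ| > 3 ⇔ |xᵢ − 235.00| > 3·76.50/0.6745 = 340.25.
So outliers lie outside [-105.25, 575.25].
881: M = 5.70 → outlier.
932: M = 6.15 → outlier.

881, 932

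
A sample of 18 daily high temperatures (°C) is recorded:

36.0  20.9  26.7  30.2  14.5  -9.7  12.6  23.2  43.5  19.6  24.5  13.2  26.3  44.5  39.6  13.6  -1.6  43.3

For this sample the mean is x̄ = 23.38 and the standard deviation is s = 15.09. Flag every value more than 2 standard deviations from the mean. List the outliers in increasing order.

-9.7

Cutoffs at x̄ ± 2s: 23.38 ± 2·15.09 = [-6.80, 53.56].
-9.7: z = -2.19, |z| > 2 → outlier.
Every other value lies within [-6.80, 53.56].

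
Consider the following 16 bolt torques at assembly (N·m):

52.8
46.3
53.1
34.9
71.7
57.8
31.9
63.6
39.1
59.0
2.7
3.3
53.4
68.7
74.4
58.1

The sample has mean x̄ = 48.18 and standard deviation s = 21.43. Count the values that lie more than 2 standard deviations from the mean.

Cutoffs: x̄ ± 2s = [5.32, 91.04].
Outside the cutoffs: 2.7, 3.3.

2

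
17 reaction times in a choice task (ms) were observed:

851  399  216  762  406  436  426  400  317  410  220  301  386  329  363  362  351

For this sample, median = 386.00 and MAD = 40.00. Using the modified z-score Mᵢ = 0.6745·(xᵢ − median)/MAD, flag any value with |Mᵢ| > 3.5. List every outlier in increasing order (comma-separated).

762, 851

|Mᵢ| > 3.5 ⇔ |xᵢ − 386.00| > 3.5·40.00/0.6745 = 207.56.
So outliers lie outside [178.44, 593.56].
762: M = 6.34 → outlier.
851: M = 7.84 → outlier.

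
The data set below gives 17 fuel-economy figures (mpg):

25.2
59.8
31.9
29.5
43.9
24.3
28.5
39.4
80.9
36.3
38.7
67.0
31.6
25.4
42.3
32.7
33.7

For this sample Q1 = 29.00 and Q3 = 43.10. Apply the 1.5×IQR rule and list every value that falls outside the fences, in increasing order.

IQR = Q3 − Q1 = 43.10 − 29.00 = 14.10.
Lower fence = Q1 − 1.5·IQR = 29.00 − 21.15 = 7.85.
Upper fence = Q3 + 1.5·IQR = 43.10 + 21.15 = 64.25.
67.0 > 64.25 → outlier.
80.9 > 64.25 → outlier.
All remaining values lie within [7.85, 64.25].

67.0, 80.9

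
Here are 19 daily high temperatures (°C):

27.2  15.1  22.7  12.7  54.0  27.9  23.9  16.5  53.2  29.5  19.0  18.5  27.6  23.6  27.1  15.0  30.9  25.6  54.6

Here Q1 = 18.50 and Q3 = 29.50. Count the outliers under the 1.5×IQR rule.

IQR = 11.00; fences at 18.50 − 16.50 = 2.00 and 29.50 + 16.50 = 46.00.
Outside the cutoffs: 53.2, 54.0, 54.6.

3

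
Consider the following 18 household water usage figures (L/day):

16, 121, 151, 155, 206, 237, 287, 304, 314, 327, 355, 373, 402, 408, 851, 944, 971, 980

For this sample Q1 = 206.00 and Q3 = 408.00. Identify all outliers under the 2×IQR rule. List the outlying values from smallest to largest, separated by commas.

IQR = Q3 − Q1 = 408.00 − 206.00 = 202.00.
Lower fence = Q1 − 2·IQR = 206.00 − 404.00 = -198.00.
Upper fence = Q3 + 2·IQR = 408.00 + 404.00 = 812.00.
851 > 812.00 → outlier.
944 > 812.00 → outlier.
971 > 812.00 → outlier.
980 > 812.00 → outlier.
All remaining values lie within [-198.00, 812.00].

851, 944, 971, 980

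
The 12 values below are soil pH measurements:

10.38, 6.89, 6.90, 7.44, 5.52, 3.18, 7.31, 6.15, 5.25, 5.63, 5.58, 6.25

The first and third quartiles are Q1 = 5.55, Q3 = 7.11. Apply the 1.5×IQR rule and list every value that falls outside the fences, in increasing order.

IQR = Q3 − Q1 = 7.11 − 5.55 = 1.56.
Lower fence = Q1 − 1.5·IQR = 5.55 − 2.34 = 3.21.
Upper fence = Q3 + 1.5·IQR = 7.11 + 2.34 = 9.45.
3.18 < 3.21 → outlier.
10.38 > 9.45 → outlier.
All remaining values lie within [3.21, 9.45].

3.18, 10.38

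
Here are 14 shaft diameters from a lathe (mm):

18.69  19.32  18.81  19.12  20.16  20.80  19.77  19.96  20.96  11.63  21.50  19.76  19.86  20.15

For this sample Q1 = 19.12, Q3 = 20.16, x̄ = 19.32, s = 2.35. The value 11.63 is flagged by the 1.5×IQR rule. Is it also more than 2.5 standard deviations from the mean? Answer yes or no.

yes

z = (11.63 − 19.32) / 2.35 = -3.27.
|z| = 3.27 > 2.5.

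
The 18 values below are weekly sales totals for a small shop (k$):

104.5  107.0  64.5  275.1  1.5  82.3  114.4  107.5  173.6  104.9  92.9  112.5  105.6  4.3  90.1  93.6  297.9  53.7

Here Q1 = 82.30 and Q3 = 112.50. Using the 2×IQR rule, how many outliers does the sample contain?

5

IQR = 30.20; fences at 82.30 − 60.40 = 21.90 and 112.50 + 60.40 = 172.90.
Outside the cutoffs: 1.5, 4.3, 173.6, 275.1, 297.9.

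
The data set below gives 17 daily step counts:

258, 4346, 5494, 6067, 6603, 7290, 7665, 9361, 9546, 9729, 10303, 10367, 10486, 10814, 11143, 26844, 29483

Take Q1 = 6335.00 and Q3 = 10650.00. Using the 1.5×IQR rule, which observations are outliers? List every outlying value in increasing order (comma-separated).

26844, 29483

IQR = Q3 − Q1 = 10650.00 − 6335.00 = 4315.00.
Lower fence = Q1 − 1.5·IQR = 6335.00 − 6472.50 = -137.50.
Upper fence = Q3 + 1.5·IQR = 10650.00 + 6472.50 = 17122.50.
26844 > 17122.50 → outlier.
29483 > 17122.50 → outlier.
All remaining values lie within [-137.50, 17122.50].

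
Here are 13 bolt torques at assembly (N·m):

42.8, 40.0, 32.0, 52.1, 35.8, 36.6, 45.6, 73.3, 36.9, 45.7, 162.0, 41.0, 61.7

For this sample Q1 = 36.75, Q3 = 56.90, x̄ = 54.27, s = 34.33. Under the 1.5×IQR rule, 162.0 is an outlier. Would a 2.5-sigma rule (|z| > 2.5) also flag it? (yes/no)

z = (162.0 − 54.27) / 34.33 = 3.14.
|z| = 3.14 > 2.5.

yes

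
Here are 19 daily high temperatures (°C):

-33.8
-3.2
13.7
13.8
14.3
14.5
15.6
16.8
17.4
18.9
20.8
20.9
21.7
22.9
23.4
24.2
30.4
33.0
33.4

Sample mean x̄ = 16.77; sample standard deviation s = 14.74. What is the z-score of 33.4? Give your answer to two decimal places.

z = (33.4 − 16.77) / 14.74 = 1.13.

1.13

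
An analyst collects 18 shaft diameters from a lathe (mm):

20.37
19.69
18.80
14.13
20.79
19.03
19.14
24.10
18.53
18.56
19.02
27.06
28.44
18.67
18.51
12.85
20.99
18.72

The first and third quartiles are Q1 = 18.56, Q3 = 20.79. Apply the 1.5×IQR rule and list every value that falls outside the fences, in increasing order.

12.85, 14.13, 27.06, 28.44

IQR = Q3 − Q1 = 20.79 − 18.56 = 2.23.
Lower fence = Q1 − 1.5·IQR = 18.56 − 3.345 = 15.215.
Upper fence = Q3 + 1.5·IQR = 20.79 + 3.345 = 24.135.
12.85 < 15.215 → outlier.
14.13 < 15.215 → outlier.
27.06 > 24.135 → outlier.
28.44 > 24.135 → outlier.
All remaining values lie within [15.215, 24.135].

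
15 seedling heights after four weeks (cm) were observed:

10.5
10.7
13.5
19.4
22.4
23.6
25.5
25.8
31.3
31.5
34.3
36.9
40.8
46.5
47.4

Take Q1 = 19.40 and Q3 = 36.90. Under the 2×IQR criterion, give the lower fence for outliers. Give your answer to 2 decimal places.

IQR = Q3 − Q1 = 36.90 − 19.40 = 17.50.
Lower fence = Q1 − 2·IQR = 19.40 − 35.00 = -15.60.
Upper fence = Q3 + 2·IQR = 36.90 + 35.00 = 71.90.

-15.60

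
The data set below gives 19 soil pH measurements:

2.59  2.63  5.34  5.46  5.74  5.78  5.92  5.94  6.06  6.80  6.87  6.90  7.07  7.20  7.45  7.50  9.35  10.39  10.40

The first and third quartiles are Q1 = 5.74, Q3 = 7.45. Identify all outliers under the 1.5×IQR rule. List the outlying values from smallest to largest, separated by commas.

IQR = Q3 − Q1 = 7.45 − 5.74 = 1.71.
Lower fence = Q1 − 1.5·IQR = 5.74 − 2.565 = 3.175.
Upper fence = Q3 + 1.5·IQR = 7.45 + 2.565 = 10.015.
2.59 < 3.175 → outlier.
2.63 < 3.175 → outlier.
10.39 > 10.015 → outlier.
10.40 > 10.015 → outlier.
All remaining values lie within [3.175, 10.015].

2.59, 2.63, 10.39, 10.40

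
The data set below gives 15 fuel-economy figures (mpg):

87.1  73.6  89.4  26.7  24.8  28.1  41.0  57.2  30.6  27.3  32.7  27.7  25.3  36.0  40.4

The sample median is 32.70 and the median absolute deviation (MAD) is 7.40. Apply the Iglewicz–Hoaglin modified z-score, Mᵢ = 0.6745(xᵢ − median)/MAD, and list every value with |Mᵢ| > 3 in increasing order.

|Mᵢ| > 3 ⇔ |xᵢ − 32.70| > 3·7.40/0.6745 = 32.91.
So outliers lie outside [-0.21, 65.61].
73.6: M = 3.73 → outlier.
87.1: M = 4.96 → outlier.
89.4: M = 5.17 → outlier.

73.6, 87.1, 89.4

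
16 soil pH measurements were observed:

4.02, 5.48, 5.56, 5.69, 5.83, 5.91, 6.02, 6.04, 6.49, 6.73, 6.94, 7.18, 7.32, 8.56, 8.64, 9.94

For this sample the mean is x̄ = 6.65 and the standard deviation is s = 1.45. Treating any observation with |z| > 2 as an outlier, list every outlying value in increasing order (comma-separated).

Cutoffs at x̄ ± 2s: 6.65 ± 2·1.45 = [3.75, 9.55].
9.94: z = 2.27, |z| > 2 → outlier.
Every other value lies within [3.75, 9.55].

9.94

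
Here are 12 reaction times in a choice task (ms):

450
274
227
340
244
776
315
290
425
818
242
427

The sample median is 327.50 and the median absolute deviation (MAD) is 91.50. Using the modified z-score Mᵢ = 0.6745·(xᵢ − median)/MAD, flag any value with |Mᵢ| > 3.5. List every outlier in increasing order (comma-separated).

818

|Mᵢ| > 3.5 ⇔ |xᵢ − 327.50| > 3.5·91.50/0.6745 = 474.80.
So outliers lie outside [-147.30, 802.30].
818: M = 3.62 → outlier.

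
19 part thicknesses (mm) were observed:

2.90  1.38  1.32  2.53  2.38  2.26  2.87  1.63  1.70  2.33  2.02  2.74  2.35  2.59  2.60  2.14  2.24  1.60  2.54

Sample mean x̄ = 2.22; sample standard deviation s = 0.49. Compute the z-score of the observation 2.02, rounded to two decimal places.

z = (2.02 − 2.22) / 0.49 = -0.41.

-0.41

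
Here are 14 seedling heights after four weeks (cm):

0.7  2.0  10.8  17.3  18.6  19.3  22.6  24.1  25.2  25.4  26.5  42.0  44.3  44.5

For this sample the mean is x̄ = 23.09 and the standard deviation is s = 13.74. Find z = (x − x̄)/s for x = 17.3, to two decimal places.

-0.42

z = (17.3 − 23.09) / 13.74 = -0.42.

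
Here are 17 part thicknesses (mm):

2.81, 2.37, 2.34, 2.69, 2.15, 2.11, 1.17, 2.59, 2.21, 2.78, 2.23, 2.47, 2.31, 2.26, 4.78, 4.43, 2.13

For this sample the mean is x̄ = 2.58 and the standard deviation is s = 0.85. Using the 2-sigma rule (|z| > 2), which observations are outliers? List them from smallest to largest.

Cutoffs at x̄ ± 2s: 2.58 ± 2·0.85 = [0.88, 4.28].
4.43: z = 2.18, |z| > 2 → outlier.
4.78: z = 2.59, |z| > 2 → outlier.
Every other value lies within [0.88, 4.28].

4.43, 4.78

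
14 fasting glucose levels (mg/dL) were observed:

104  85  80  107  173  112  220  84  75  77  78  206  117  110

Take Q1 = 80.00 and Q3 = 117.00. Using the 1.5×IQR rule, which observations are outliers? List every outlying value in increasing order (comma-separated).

IQR = Q3 − Q1 = 117.00 − 80.00 = 37.00.
Lower fence = Q1 − 1.5·IQR = 80.00 − 55.50 = 24.50.
Upper fence = Q3 + 1.5·IQR = 117.00 + 55.50 = 172.50.
173 > 172.50 → outlier.
206 > 172.50 → outlier.
220 > 172.50 → outlier.
All remaining values lie within [24.50, 172.50].

173, 206, 220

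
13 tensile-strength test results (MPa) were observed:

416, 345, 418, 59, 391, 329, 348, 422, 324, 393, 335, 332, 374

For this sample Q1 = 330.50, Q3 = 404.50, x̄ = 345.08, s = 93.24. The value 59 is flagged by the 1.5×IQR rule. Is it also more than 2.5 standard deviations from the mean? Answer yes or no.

yes

z = (59 − 345.08) / 93.24 = -3.07.
|z| = 3.07 > 2.5.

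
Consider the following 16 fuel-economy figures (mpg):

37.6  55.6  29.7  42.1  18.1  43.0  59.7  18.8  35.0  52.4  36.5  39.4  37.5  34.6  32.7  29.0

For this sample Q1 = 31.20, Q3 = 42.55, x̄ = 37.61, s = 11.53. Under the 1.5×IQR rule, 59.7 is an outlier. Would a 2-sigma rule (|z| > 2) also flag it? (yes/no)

z = (59.7 − 37.61) / 11.53 = 1.92.
|z| = 1.92 ≤ 2.

no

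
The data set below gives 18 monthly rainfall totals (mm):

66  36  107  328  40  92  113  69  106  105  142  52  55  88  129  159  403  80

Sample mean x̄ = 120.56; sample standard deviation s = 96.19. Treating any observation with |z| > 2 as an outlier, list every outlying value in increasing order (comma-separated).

328, 403

Cutoffs at x̄ ± 2s: 120.56 ± 2·96.19 = [-71.82, 312.94].
328: z = 2.16, |z| > 2 → outlier.
403: z = 2.94, |z| > 2 → outlier.
Every other value lies within [-71.82, 312.94].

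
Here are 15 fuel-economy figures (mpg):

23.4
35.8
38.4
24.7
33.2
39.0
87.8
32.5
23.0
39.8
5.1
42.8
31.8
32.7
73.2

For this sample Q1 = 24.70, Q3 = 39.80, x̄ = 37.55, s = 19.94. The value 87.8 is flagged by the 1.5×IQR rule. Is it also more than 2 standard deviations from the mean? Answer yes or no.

yes

z = (87.8 − 37.55) / 19.94 = 2.52.
|z| = 2.52 > 2.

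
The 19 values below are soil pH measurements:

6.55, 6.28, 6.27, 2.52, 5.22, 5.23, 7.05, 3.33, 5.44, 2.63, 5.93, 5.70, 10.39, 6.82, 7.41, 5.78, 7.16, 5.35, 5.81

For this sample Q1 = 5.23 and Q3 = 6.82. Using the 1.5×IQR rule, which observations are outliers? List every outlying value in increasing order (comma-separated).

IQR = Q3 − Q1 = 6.82 − 5.23 = 1.59.
Lower fence = Q1 − 1.5·IQR = 5.23 − 2.385 = 2.845.
Upper fence = Q3 + 1.5·IQR = 6.82 + 2.385 = 9.205.
2.52 < 2.845 → outlier.
2.63 < 2.845 → outlier.
10.39 > 9.205 → outlier.
All remaining values lie within [2.845, 9.205].

2.52, 2.63, 10.39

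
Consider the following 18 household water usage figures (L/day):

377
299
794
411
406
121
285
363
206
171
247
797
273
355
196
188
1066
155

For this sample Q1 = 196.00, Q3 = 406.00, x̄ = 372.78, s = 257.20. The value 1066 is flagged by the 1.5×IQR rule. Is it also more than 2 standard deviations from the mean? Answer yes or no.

z = (1066 − 372.78) / 257.20 = 2.70.
|z| = 2.70 > 2.

yes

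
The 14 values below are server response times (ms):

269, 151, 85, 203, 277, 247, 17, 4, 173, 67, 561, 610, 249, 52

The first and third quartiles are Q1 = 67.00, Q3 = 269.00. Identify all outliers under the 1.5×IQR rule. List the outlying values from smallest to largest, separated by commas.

IQR = Q3 − Q1 = 269.00 − 67.00 = 202.00.
Lower fence = Q1 − 1.5·IQR = 67.00 − 303.00 = -236.00.
Upper fence = Q3 + 1.5·IQR = 269.00 + 303.00 = 572.00.
610 > 572.00 → outlier.
All remaining values lie within [-236.00, 572.00].

610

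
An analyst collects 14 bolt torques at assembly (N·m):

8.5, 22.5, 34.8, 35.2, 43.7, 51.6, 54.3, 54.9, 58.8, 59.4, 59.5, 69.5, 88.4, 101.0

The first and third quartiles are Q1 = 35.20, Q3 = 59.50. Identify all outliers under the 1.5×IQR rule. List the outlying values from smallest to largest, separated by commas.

IQR = Q3 − Q1 = 59.50 − 35.20 = 24.30.
Lower fence = Q1 − 1.5·IQR = 35.20 − 36.45 = -1.25.
Upper fence = Q3 + 1.5·IQR = 59.50 + 36.45 = 95.95.
101.0 > 95.95 → outlier.
All remaining values lie within [-1.25, 95.95].

101.0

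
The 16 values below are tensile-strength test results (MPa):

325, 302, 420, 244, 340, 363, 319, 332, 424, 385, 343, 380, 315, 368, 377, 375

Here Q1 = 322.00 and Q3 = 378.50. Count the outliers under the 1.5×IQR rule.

IQR = 56.50; fences at 322.00 − 84.75 = 237.25 and 378.50 + 84.75 = 463.25.
Every value lies within the cutoffs.

0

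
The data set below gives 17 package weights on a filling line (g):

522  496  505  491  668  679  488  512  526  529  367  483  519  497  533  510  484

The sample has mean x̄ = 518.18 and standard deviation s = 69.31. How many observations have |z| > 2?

3

Cutoffs: x̄ ± 2s = [379.56, 656.80].
Outside the cutoffs: 367, 668, 679.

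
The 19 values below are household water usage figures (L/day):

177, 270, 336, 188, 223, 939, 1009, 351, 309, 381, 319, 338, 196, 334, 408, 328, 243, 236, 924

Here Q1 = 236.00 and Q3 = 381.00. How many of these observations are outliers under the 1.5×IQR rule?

3

IQR = 145.00; fences at 236.00 − 217.50 = 18.50 and 381.00 + 217.50 = 598.50.
Outside the cutoffs: 924, 939, 1009.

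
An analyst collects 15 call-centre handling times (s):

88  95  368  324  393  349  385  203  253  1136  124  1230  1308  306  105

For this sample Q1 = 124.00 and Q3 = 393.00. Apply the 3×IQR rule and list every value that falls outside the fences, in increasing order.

IQR = Q3 − Q1 = 393.00 − 124.00 = 269.00.
Lower fence = Q1 − 3·IQR = 124.00 − 807.00 = -683.00.
Upper fence = Q3 + 3·IQR = 393.00 + 807.00 = 1200.00.
1230 > 1200.00 → outlier.
1308 > 1200.00 → outlier.
All remaining values lie within [-683.00, 1200.00].

1230, 1308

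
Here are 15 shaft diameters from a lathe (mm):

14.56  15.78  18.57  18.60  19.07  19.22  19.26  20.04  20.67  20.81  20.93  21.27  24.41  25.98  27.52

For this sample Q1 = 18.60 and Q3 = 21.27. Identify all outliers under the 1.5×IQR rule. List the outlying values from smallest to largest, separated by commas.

IQR = Q3 − Q1 = 21.27 − 18.60 = 2.67.
Lower fence = Q1 − 1.5·IQR = 18.60 − 4.005 = 14.595.
Upper fence = Q3 + 1.5·IQR = 21.27 + 4.005 = 25.275.
14.56 < 14.595 → outlier.
25.98 > 25.275 → outlier.
27.52 > 25.275 → outlier.
All remaining values lie within [14.595, 25.275].

14.56, 25.98, 27.52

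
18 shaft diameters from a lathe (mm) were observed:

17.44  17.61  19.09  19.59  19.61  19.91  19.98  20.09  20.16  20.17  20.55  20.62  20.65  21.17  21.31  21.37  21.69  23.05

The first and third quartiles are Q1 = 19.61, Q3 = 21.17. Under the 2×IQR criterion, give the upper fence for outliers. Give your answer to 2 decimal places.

IQR = Q3 − Q1 = 21.17 − 19.61 = 1.56.
Lower fence = Q1 − 2·IQR = 19.61 − 3.12 = 16.49.
Upper fence = Q3 + 2·IQR = 21.17 + 3.12 = 24.29.

24.29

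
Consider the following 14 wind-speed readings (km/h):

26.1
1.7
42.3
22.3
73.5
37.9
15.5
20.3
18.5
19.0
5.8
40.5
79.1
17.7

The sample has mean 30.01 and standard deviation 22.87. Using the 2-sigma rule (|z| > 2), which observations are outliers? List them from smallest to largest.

79.1

Cutoffs at x̄ ± 2s: 30.01 ± 2·22.87 = [-15.73, 75.75].
79.1: z = 2.15, |z| > 2 → outlier.
Every other value lies within [-15.73, 75.75].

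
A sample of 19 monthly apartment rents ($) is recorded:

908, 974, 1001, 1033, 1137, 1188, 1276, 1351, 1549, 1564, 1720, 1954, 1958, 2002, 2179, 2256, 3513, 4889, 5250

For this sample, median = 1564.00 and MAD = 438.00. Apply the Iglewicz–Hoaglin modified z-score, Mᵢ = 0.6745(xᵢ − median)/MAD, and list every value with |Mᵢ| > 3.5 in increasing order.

4889, 5250

|Mᵢ| > 3.5 ⇔ |xᵢ − 1564.00| > 3.5·438.00/0.6745 = 2272.79.
So outliers lie outside [-708.79, 3836.79].
4889: M = 5.12 → outlier.
5250: M = 5.68 → outlier.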